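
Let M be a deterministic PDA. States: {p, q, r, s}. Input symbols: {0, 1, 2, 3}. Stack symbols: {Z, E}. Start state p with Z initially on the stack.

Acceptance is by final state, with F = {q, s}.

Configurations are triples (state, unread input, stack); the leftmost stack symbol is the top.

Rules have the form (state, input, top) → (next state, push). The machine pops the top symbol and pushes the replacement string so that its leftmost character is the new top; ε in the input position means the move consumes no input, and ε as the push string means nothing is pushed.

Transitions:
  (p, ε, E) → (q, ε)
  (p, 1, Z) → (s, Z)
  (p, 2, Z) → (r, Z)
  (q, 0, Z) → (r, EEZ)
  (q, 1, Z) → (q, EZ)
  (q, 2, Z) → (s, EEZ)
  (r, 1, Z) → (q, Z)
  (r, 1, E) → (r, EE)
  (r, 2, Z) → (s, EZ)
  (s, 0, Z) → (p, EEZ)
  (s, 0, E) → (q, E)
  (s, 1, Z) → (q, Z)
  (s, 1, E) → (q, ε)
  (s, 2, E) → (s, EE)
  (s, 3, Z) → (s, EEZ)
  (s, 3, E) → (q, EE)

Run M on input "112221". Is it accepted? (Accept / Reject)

Accept

(p, 112221, Z) ⊢ (s, 12221, Z) ⊢ (q, 2221, Z) ⊢ (s, 221, EEZ) ⊢ (s, 21, EEEZ) ⊢ (s, 1, EEEEZ) ⊢ (q, ε, EEEZ)
All input consumed; state q ∈ F.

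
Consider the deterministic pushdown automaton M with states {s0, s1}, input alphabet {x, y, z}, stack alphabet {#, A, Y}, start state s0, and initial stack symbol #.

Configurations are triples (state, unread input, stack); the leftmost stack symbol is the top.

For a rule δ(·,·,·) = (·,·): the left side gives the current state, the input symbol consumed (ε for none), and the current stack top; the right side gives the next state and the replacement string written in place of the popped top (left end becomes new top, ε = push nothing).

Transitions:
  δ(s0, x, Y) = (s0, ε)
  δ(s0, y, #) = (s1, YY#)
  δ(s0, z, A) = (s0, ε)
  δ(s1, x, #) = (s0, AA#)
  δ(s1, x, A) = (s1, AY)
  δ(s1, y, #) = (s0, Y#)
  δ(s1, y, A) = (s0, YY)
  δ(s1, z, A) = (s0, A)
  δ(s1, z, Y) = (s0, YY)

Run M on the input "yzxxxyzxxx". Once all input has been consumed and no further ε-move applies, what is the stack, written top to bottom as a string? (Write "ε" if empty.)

#

(s0, yzxxxyzxxx, #)
  read y, top #: go to s1, push YY# → (s1, zxxxyzxxx, YY#)
  read z, top Y: go to s0, push YY → (s0, xxxyzxxx, YYY#)
  read x, top Y: go to s0, push ε → (s0, xxyzxxx, YY#)
  read x, top Y: go to s0, push ε → (s0, xyzxxx, Y#)
  read x, top Y: go to s0, push ε → (s0, yzxxx, #)
  read y, top #: go to s1, push YY# → (s1, zxxx, YY#)
  read z, top Y: go to s0, push YY → (s0, xxx, YYY#)
  read x, top Y: go to s0, push ε → (s0, xx, YY#)
  read x, top Y: go to s0, push ε → (s0, x, Y#)
  read x, top Y: go to s0, push ε → (s0, ε, #)
All input consumed in state s0 with stack #.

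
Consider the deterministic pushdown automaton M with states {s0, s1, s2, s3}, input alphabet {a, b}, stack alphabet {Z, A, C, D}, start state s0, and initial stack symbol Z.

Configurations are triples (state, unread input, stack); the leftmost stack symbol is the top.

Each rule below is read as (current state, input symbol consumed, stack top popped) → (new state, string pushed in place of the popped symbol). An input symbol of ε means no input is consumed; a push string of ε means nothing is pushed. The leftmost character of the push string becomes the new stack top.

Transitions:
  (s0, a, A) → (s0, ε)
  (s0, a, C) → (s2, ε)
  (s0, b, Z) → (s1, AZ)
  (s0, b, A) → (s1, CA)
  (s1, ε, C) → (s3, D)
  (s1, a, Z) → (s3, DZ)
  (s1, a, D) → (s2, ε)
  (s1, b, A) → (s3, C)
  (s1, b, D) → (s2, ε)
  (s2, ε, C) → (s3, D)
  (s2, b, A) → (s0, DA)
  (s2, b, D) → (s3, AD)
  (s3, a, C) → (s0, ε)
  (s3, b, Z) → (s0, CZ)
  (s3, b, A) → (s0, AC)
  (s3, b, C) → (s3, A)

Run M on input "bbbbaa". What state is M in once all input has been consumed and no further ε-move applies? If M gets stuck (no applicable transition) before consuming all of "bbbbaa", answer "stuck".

(s0, bbbbaa, Z) ⊢ (s1, bbbaa, AZ) ⊢ (s3, bbaa, CZ) ⊢ (s3, baa, AZ) ⊢ (s0, aa, ACZ) ⊢ (s0, a, CZ) ⊢ (s2, ε, Z)
All input consumed; M is in state s2.

s2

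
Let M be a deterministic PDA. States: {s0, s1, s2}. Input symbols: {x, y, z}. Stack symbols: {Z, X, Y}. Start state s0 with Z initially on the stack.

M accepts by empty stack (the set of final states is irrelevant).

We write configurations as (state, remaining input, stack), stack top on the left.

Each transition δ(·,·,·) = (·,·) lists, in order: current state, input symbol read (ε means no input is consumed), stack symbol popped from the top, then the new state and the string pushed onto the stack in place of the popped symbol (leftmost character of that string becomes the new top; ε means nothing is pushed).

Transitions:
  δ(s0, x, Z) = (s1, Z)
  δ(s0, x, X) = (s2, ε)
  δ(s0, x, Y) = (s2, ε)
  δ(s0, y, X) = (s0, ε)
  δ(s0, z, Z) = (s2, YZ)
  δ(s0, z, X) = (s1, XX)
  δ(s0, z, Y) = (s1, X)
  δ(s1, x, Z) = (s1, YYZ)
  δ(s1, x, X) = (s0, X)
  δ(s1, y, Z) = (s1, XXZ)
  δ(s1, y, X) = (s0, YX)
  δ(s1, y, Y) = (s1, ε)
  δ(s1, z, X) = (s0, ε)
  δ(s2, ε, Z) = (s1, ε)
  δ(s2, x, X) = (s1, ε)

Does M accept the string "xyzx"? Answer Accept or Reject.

Accept

(s0, xyzx, Z) ⊢ (s1, yzx, Z) ⊢ (s1, zx, XXZ) ⊢ (s0, x, XZ) ⊢ (s2, ε, Z) ⊢ (s1, ε, ε)
All input consumed and the stack is empty.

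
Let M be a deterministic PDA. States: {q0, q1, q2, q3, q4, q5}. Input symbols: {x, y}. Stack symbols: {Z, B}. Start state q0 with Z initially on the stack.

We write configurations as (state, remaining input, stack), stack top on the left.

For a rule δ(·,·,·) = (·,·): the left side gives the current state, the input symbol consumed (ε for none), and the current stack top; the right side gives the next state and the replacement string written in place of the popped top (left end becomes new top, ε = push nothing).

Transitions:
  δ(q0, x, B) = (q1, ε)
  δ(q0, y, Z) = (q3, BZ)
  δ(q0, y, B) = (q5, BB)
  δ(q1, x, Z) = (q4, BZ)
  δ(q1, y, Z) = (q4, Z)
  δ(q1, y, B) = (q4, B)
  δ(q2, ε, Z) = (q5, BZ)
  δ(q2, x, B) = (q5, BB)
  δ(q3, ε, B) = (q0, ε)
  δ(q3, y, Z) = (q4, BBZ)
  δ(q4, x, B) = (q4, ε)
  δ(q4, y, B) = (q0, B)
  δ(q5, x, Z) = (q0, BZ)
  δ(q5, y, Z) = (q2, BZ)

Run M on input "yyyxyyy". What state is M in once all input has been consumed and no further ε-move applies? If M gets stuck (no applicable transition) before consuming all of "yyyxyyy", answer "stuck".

stuck

(q0, yyyxyyy, Z)
  read y, top Z: go to q3, push BZ → (q3, yyxyyy, BZ)
  ε-move, top B: go to q0, push ε → (q0, yyxyyy, Z)
  read y, top Z: go to q3, push BZ → (q3, yxyyy, BZ)
  ε-move, top B: go to q0, push ε → (q0, yxyyy, Z)
  read y, top Z: go to q3, push BZ → (q3, xyyy, BZ)
  ε-move, top B: go to q0, push ε → (q0, xyyy, Z)
No transition for (q0, x, top Z); M blocks with input xyyy remaining.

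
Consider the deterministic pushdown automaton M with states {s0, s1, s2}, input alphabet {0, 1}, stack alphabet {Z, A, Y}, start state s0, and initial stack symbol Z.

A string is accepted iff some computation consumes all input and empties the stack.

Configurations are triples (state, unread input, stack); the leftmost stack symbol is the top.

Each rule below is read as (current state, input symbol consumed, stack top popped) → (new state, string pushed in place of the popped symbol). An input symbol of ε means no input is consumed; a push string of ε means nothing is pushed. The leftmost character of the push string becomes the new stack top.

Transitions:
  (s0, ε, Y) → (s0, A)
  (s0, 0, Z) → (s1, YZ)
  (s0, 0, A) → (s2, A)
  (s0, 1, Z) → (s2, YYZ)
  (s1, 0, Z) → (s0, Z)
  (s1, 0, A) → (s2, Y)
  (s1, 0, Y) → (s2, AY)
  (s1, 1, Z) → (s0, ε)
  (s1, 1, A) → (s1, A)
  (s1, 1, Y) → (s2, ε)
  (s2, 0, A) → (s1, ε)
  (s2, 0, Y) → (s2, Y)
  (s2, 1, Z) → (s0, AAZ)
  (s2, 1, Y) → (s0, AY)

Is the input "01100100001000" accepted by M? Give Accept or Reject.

(s0, 01100100001000, Z)
  read 0, top Z: go to s1, push YZ → (s1, 1100100001000, YZ)
  read 1, top Y: go to s2, push ε → (s2, 100100001000, Z)
  read 1, top Z: go to s0, push AAZ → (s0, 00100001000, AAZ)
  read 0, top A: go to s2, push A → (s2, 0100001000, AAZ)
  read 0, top A: go to s1, push ε → (s1, 100001000, AZ)
  read 1, top A: go to s1, push A → (s1, 00001000, AZ)
  read 0, top A: go to s2, push Y → (s2, 0001000, YZ)
  read 0, top Y: go to s2, push Y → (s2, 001000, YZ)
  read 0, top Y: go to s2, push Y → (s2, 01000, YZ)
  read 0, top Y: go to s2, push Y → (s2, 1000, YZ)
  read 1, top Y: go to s0, push AY → (s0, 000, AYZ)
  read 0, top A: go to s2, push A → (s2, 00, AYZ)
  read 0, top A: go to s1, push ε → (s1, 0, YZ)
  read 0, top Y: go to s2, push AY → (s2, ε, AYZ)
All input consumed; stack is AYZ, not empty, and no further ε-move applies.

Reject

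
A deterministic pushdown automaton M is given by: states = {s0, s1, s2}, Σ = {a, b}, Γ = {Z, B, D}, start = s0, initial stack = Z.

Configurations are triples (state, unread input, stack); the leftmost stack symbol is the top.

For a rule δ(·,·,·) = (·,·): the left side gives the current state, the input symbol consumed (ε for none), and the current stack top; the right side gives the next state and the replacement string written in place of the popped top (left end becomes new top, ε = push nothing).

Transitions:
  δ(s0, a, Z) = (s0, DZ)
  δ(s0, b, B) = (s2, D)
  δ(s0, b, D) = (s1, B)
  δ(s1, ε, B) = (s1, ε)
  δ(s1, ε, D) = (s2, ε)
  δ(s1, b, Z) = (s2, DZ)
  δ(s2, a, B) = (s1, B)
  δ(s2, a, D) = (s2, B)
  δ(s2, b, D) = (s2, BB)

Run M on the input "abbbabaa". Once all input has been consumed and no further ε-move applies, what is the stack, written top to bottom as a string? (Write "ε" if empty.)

Z

(s0, abbbabaa, Z) ⊢ (s0, bbbabaa, DZ) ⊢ (s1, bbabaa, BZ) ⊢ (s1, bbabaa, Z) ⊢ (s2, babaa, DZ) ⊢ (s2, abaa, BBZ) ⊢ (s1, baa, BBZ) ⊢ (s1, baa, BZ) ⊢ (s1, baa, Z) ⊢ (s2, aa, DZ) ⊢ (s2, a, BZ) ⊢ (s1, ε, BZ) ⊢ (s1, ε, Z)
All input consumed in state s1 with stack Z.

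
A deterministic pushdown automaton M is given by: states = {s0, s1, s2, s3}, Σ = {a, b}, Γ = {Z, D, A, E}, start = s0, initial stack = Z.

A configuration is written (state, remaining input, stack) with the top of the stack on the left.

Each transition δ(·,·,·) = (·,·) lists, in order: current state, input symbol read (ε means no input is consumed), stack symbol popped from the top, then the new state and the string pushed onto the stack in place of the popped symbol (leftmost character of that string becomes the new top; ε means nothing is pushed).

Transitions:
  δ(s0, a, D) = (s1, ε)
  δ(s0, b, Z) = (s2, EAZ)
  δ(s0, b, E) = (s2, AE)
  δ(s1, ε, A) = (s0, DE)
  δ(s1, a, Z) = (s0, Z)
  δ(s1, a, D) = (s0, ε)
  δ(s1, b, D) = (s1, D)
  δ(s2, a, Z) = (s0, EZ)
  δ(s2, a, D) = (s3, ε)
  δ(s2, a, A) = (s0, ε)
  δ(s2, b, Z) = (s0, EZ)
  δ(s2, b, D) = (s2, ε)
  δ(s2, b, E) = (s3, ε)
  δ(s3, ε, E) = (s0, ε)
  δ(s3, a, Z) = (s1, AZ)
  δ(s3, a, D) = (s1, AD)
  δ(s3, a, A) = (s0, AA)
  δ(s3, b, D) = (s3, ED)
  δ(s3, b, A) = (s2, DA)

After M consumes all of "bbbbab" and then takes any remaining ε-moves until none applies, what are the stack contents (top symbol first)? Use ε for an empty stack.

(s0, bbbbab, Z) ⊢ (s2, bbbab, EAZ) ⊢ (s3, bbab, AZ) ⊢ (s2, bab, DAZ) ⊢ (s2, ab, AZ) ⊢ (s0, b, Z) ⊢ (s2, ε, EAZ)
All input consumed in state s2 with stack EAZ.

EAZ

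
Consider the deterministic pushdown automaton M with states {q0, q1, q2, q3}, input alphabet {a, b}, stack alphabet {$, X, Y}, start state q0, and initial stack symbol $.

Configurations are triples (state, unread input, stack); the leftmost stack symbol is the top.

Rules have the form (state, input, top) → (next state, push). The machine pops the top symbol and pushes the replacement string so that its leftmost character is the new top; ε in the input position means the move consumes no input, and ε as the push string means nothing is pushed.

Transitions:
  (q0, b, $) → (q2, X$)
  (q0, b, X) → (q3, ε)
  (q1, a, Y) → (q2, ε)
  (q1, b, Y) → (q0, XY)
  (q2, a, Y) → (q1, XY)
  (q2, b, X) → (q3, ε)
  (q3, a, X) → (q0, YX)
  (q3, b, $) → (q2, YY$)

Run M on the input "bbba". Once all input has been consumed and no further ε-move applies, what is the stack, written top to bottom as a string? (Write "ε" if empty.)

XYY$

(q0, bbba, $) ⊢ (q2, bba, X$) ⊢ (q3, ba, $) ⊢ (q2, a, YY$) ⊢ (q1, ε, XYY$)
All input consumed in state q1 with stack XYY$.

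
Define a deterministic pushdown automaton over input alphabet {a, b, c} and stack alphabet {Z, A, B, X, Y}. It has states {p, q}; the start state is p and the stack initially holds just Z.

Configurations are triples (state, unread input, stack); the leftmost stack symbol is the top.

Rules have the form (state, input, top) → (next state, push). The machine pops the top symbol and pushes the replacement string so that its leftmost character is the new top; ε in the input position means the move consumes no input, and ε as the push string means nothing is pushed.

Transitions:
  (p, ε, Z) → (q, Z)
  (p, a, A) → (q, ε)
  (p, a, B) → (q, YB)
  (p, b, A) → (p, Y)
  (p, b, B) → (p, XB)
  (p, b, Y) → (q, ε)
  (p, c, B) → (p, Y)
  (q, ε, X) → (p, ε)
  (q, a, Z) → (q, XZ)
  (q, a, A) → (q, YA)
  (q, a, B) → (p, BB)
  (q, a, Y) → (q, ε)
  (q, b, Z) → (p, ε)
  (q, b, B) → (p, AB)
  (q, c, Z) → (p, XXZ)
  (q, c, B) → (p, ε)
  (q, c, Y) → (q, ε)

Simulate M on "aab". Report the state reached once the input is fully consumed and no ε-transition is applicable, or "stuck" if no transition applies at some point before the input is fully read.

(p, aab, Z) ⊢ (q, aab, Z) ⊢ (q, ab, XZ) ⊢ (p, ab, Z) ⊢ (q, ab, Z) ⊢ (q, b, XZ) ⊢ (p, b, Z) ⊢ (q, b, Z) ⊢ (p, ε, ε)
All input consumed; M is in state p.

p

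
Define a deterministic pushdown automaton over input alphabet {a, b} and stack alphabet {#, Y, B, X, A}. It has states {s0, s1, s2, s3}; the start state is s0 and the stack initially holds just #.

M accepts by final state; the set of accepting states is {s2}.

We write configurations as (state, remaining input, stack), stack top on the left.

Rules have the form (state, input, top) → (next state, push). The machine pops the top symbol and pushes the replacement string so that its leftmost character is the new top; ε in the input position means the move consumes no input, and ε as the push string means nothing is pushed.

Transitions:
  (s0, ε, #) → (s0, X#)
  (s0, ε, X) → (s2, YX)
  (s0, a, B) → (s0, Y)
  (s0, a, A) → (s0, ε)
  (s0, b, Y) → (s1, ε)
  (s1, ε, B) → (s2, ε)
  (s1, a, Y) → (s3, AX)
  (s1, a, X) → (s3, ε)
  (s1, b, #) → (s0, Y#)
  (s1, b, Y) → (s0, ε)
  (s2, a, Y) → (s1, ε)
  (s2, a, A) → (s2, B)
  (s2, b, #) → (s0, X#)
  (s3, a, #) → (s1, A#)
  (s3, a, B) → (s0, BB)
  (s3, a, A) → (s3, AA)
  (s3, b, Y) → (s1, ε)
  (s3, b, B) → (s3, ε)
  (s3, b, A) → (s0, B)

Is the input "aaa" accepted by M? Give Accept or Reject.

Reject

(s0, aaa, #)
  ε-move, top #: go to s0, push X# → (s0, aaa, X#)
  ε-move, top X: go to s2, push YX → (s2, aaa, YX#)
  read a, top Y: go to s1, push ε → (s1, aa, X#)
  read a, top X: go to s3, push ε → (s3, a, #)
  read a, top #: go to s1, push A# → (s1, ε, A#)
All input consumed; state s1 ∉ F and no further ε-move applies.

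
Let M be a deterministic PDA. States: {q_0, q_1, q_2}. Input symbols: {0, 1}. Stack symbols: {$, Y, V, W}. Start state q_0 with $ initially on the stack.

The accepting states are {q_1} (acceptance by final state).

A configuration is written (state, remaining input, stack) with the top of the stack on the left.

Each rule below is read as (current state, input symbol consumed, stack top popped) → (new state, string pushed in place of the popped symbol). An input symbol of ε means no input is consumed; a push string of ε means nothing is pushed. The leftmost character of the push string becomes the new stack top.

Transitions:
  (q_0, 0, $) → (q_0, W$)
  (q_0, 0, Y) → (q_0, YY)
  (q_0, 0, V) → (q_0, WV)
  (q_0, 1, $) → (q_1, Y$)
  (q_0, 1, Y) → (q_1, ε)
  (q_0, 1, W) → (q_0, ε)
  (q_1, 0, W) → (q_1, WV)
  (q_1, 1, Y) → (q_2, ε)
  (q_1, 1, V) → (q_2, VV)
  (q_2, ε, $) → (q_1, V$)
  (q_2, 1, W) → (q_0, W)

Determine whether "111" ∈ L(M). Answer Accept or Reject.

(q_0, 111, $)
  read 1, top $: go to q_1, push Y$ → (q_1, 11, Y$)
  read 1, top Y: go to q_2, push ε → (q_2, 1, $)
  ε-move, top $: go to q_1, push V$ → (q_1, 1, V$)
  read 1, top V: go to q_2, push VV → (q_2, ε, VV$)
All input consumed; state q_2 ∉ F and no further ε-move applies.

Reject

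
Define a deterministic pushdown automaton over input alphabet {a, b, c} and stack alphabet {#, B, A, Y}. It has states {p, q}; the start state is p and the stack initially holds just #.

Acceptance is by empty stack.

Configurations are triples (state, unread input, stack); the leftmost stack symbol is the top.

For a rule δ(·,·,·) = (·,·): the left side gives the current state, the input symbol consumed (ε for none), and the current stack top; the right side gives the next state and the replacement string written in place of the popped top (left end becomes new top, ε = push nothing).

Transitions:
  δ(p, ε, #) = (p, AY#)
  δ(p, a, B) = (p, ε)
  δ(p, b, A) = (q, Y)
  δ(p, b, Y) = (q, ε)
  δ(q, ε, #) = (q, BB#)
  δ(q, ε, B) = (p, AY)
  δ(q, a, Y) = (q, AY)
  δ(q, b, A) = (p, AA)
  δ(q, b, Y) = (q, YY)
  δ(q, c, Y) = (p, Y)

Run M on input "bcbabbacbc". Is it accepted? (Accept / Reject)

Reject

(p, bcbabbacbc, #)
  ε-move, top #: go to p, push AY# → (p, bcbabbacbc, AY#)
  read b, top A: go to q, push Y → (q, cbabbacbc, YY#)
  read c, top Y: go to p, push Y → (p, babbacbc, YY#)
  read b, top Y: go to q, push ε → (q, abbacbc, Y#)
  read a, top Y: go to q, push AY → (q, bbacbc, AY#)
  read b, top A: go to p, push AA → (p, bacbc, AAY#)
  read b, top A: go to q, push Y → (q, acbc, YAY#)
  read a, top Y: go to q, push AY → (q, cbc, AYAY#)
No transition applies at (q, cbc, AYAY#); input not fully consumed.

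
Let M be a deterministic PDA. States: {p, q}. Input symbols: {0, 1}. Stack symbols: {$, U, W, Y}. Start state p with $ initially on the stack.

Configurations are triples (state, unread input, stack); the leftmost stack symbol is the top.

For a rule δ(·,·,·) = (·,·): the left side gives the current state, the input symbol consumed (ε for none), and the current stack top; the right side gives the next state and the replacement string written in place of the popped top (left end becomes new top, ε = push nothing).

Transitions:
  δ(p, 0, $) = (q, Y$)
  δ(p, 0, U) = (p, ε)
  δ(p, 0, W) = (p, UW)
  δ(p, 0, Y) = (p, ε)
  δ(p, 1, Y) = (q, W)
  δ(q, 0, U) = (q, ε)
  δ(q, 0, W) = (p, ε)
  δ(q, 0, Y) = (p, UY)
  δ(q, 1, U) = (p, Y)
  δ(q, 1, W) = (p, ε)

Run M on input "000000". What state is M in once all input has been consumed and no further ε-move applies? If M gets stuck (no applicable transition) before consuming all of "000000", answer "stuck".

(p, 000000, $)
  read 0, top $: go to q, push Y$ → (q, 00000, Y$)
  read 0, top Y: go to p, push UY → (p, 0000, UY$)
  read 0, top U: go to p, push ε → (p, 000, Y$)
  read 0, top Y: go to p, push ε → (p, 00, $)
  read 0, top $: go to q, push Y$ → (q, 0, Y$)
  read 0, top Y: go to p, push UY → (p, ε, UY$)
All input consumed; M is in state p.

p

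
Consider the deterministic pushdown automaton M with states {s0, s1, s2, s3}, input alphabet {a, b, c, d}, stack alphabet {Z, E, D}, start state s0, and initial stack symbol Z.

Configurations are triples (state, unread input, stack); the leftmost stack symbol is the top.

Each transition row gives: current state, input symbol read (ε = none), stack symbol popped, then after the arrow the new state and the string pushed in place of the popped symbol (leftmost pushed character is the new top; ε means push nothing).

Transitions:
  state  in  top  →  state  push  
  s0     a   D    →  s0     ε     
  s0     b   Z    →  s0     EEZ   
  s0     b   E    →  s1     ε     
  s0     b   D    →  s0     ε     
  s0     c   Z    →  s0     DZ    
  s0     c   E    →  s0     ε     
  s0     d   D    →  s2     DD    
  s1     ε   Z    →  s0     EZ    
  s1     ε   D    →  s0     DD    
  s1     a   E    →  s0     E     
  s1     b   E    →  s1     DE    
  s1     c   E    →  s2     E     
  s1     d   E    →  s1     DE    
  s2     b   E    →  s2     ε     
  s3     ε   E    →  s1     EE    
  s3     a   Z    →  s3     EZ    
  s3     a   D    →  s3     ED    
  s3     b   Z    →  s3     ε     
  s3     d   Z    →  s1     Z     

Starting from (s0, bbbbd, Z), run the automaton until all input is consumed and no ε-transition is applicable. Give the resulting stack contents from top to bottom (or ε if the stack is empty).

DDEZ

(s0, bbbbd, Z) ⊢ (s0, bbbd, EEZ) ⊢ (s1, bbd, EZ) ⊢ (s1, bd, DEZ) ⊢ (s0, bd, DDEZ) ⊢ (s0, d, DEZ) ⊢ (s2, ε, DDEZ)
All input consumed in state s2 with stack DDEZ.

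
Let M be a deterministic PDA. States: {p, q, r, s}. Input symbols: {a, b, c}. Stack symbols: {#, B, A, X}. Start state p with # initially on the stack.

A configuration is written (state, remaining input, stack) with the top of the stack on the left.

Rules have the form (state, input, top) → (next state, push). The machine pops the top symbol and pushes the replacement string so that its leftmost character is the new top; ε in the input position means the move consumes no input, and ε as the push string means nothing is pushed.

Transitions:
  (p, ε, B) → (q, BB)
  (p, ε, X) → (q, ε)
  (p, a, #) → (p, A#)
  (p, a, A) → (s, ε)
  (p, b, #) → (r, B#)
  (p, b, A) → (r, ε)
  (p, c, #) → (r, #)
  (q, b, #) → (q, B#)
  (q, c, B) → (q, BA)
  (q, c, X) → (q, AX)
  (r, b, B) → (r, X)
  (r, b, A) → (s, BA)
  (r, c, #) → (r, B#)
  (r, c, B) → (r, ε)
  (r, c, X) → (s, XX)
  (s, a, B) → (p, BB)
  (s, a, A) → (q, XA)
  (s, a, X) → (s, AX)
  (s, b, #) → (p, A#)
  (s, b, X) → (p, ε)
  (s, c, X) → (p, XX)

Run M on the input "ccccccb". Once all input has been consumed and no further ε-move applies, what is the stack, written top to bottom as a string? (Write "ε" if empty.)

X#

(p, ccccccb, #) ⊢ (r, cccccb, #) ⊢ (r, ccccb, B#) ⊢ (r, cccb, #) ⊢ (r, ccb, B#) ⊢ (r, cb, #) ⊢ (r, b, B#) ⊢ (r, ε, X#)
All input consumed in state r with stack X#.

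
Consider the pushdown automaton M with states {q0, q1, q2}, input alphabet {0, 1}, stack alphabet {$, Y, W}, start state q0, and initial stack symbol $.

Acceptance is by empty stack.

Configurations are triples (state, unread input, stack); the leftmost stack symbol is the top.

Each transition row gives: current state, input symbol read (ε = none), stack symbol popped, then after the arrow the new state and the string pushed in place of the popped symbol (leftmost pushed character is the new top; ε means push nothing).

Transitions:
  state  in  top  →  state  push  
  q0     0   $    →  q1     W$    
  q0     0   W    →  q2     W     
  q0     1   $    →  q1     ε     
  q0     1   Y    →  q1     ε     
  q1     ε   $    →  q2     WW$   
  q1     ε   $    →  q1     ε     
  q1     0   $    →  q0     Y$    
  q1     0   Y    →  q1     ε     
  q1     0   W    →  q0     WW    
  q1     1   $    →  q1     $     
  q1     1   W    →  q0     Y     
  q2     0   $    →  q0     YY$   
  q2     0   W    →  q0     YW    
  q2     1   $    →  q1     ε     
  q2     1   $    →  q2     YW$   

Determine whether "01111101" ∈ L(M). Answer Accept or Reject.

One accepting computation: (q0, 01111101, $) ⊢ (q1, 1111101, W$) ⊢ (q0, 111101, Y$) ⊢ (q1, 11101, $) ⊢ (q1, 1101, $) ⊢ (q1, 101, $) ⊢ (q1, 01, $) ⊢ (q0, 1, Y$) ⊢ (q1, ε, $) ⊢ (q1, ε, ε)
All input consumed and the stack is empty.

Accept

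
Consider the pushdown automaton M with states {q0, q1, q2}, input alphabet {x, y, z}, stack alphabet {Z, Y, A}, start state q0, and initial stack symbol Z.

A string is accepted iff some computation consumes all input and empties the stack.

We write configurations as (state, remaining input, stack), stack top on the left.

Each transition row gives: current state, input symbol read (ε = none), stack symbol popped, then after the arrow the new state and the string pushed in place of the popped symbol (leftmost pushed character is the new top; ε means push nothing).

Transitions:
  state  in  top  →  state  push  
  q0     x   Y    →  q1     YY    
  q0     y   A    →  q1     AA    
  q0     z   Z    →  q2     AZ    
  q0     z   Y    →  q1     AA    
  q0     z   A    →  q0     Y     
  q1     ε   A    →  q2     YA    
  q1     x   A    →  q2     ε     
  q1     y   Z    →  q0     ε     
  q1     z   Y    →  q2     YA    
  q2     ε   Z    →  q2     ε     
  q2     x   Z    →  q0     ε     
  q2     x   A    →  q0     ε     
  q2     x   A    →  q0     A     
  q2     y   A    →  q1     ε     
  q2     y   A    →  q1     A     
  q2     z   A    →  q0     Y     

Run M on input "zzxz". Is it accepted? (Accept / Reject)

No computation consumes all input and empties the stack.

Reject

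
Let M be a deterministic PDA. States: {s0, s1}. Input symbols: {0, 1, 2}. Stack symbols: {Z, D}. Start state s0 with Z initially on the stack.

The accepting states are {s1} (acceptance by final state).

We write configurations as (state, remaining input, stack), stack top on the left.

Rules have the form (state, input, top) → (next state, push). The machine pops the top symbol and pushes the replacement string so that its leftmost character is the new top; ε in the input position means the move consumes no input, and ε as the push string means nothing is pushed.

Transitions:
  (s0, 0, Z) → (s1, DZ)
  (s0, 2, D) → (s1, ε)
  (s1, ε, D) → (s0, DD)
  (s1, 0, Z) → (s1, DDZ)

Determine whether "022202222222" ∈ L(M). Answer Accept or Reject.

Reject

(s0, 022202222222, Z)
  read 0, top Z: go to s1, push DZ → (s1, 22202222222, DZ)
  ε-move, top D: go to s0, push DD → (s0, 22202222222, DDZ)
  read 2, top D: go to s1, push ε → (s1, 2202222222, DZ)
  ε-move, top D: go to s0, push DD → (s0, 2202222222, DDZ)
  read 2, top D: go to s1, push ε → (s1, 202222222, DZ)
  ε-move, top D: go to s0, push DD → (s0, 202222222, DDZ)
  read 2, top D: go to s1, push ε → (s1, 02222222, DZ)
  ε-move, top D: go to s0, push DD → (s0, 02222222, DDZ)
No transition applies at (s0, 02222222, DDZ); input not fully consumed.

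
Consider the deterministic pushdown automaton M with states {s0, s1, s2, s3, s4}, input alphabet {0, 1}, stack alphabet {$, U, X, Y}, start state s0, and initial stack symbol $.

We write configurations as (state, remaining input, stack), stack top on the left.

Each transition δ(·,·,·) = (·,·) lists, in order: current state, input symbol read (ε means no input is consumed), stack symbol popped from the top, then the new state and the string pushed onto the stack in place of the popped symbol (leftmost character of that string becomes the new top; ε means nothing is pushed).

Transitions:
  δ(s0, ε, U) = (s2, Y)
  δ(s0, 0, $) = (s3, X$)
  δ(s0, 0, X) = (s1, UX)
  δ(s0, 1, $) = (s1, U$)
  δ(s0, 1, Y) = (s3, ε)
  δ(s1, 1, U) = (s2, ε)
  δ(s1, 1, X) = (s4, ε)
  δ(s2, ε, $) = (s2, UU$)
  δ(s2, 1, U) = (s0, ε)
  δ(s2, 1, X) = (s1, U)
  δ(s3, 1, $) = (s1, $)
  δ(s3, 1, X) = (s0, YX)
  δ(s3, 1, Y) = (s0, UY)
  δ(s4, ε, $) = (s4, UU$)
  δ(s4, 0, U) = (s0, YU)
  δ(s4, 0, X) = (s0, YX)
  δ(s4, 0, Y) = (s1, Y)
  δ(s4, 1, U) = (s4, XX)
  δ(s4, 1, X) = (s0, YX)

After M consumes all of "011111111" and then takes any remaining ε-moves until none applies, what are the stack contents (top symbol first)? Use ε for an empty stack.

X$

(s0, 011111111, $) ⊢ (s3, 11111111, X$) ⊢ (s0, 1111111, YX$) ⊢ (s3, 111111, X$) ⊢ (s0, 11111, YX$) ⊢ (s3, 1111, X$) ⊢ (s0, 111, YX$) ⊢ (s3, 11, X$) ⊢ (s0, 1, YX$) ⊢ (s3, ε, X$)
All input consumed in state s3 with stack X$.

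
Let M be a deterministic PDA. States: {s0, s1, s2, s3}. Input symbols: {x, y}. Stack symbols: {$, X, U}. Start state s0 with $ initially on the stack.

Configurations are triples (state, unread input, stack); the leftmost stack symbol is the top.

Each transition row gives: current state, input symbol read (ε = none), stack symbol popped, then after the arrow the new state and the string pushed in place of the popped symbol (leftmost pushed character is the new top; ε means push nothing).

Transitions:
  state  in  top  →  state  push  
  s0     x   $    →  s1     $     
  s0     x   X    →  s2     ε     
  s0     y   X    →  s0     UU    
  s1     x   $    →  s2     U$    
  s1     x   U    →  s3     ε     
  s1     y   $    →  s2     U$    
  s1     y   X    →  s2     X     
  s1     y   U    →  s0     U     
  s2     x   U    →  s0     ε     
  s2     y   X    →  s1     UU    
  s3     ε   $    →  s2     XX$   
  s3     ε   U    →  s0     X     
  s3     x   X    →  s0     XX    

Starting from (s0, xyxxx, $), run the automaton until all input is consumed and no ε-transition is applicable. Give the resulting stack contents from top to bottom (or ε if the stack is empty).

U$

(s0, xyxxx, $) ⊢ (s1, yxxx, $) ⊢ (s2, xxx, U$) ⊢ (s0, xx, $) ⊢ (s1, x, $) ⊢ (s2, ε, U$)
All input consumed in state s2 with stack U$.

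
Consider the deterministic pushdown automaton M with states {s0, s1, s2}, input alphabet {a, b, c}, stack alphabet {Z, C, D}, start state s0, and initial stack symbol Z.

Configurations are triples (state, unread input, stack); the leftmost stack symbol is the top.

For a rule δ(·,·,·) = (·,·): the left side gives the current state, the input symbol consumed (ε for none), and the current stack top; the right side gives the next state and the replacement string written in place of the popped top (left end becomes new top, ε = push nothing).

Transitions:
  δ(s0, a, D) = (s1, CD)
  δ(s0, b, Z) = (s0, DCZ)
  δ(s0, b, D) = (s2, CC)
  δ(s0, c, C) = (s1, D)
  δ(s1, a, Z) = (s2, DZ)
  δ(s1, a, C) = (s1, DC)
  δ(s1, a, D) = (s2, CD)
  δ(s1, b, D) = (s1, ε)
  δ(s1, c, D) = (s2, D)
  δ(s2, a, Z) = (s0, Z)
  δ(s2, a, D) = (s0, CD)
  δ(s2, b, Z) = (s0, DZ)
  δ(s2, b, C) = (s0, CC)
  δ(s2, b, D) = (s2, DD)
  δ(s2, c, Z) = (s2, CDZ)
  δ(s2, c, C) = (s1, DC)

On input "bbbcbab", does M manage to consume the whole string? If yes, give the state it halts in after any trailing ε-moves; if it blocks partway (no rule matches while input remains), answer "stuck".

s1

(s0, bbbcbab, Z) ⊢ (s0, bbcbab, DCZ) ⊢ (s2, bcbab, CCCZ) ⊢ (s0, cbab, CCCCZ) ⊢ (s1, bab, DCCCZ) ⊢ (s1, ab, CCCZ) ⊢ (s1, b, DCCCZ) ⊢ (s1, ε, CCCZ)
All input consumed; M is in state s1.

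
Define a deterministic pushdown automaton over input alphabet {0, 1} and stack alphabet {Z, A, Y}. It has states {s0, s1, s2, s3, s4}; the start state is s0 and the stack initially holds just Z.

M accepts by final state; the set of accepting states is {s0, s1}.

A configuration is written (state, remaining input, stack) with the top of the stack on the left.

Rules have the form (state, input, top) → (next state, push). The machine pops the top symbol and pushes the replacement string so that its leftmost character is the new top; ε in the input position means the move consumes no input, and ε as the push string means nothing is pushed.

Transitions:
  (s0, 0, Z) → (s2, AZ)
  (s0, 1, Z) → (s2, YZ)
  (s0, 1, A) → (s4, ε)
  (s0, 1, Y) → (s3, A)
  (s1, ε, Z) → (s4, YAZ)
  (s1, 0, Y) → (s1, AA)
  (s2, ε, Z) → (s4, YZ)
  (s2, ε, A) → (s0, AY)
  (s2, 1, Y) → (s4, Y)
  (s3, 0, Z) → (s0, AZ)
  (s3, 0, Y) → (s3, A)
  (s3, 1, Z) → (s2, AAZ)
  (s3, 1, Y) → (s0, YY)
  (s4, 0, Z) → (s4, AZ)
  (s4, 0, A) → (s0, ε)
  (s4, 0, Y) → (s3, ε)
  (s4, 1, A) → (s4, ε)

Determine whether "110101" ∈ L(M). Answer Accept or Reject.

(s0, 110101, Z)
  read 1, top Z: go to s2, push YZ → (s2, 10101, YZ)
  read 1, top Y: go to s4, push Y → (s4, 0101, YZ)
  read 0, top Y: go to s3, push ε → (s3, 101, Z)
  read 1, top Z: go to s2, push AAZ → (s2, 01, AAZ)
  ε-move, top A: go to s0, push AY → (s0, 01, AYAZ)
No transition applies at (s0, 01, AYAZ); input not fully consumed.

Reject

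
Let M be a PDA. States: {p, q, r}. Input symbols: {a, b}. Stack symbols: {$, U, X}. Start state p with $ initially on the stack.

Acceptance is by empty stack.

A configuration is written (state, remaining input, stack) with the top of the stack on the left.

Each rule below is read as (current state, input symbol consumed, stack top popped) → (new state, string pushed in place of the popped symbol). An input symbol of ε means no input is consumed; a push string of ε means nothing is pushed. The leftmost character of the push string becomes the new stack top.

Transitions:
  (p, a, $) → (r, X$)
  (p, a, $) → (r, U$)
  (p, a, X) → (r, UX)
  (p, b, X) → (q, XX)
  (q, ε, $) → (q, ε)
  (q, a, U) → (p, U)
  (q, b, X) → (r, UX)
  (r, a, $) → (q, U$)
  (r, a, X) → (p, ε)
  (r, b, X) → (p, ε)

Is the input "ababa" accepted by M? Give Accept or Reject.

Reject

No computation consumes all input and empties the stack.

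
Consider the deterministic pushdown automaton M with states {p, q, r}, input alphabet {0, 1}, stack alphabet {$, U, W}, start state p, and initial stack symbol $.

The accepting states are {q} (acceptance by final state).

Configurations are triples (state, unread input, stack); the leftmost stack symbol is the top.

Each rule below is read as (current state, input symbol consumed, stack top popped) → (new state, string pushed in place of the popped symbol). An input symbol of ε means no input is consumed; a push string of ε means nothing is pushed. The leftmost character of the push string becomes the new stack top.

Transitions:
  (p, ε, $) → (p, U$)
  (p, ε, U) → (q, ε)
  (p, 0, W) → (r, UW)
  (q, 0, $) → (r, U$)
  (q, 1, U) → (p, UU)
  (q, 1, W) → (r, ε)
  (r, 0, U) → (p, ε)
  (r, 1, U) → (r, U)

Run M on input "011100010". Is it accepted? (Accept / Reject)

(p, 011100010, $)
  ε-move, top $: go to p, push U$ → (p, 011100010, U$)
  ε-move, top U: go to q, push ε → (q, 011100010, $)
  read 0, top $: go to r, push U$ → (r, 11100010, U$)
  read 1, top U: go to r, push U → (r, 1100010, U$)
  read 1, top U: go to r, push U → (r, 100010, U$)
  read 1, top U: go to r, push U → (r, 00010, U$)
  read 0, top U: go to p, push ε → (p, 0010, $)
  ε-move, top $: go to p, push U$ → (p, 0010, U$)
  ε-move, top U: go to q, push ε → (q, 0010, $)
  read 0, top $: go to r, push U$ → (r, 010, U$)
  read 0, top U: go to p, push ε → (p, 10, $)
  ε-move, top $: go to p, push U$ → (p, 10, U$)
  ε-move, top U: go to q, push ε → (q, 10, $)
No transition applies at (q, 10, $); input not fully consumed.

Reject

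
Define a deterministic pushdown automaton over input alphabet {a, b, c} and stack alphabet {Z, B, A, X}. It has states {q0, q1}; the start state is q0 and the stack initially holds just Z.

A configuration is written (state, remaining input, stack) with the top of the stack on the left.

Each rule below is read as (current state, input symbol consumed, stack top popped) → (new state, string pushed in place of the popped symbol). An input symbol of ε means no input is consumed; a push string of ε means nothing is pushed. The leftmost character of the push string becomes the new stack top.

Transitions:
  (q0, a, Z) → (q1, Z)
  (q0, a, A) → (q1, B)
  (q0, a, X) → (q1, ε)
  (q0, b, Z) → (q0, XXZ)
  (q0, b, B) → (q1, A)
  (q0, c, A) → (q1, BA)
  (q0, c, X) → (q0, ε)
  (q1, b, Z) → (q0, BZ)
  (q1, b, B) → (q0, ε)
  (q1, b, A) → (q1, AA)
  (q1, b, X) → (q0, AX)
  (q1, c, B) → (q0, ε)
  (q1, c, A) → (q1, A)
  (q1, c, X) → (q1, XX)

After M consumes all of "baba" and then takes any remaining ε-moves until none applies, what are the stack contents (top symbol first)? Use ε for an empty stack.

BXZ

(q0, baba, Z)
  read b, top Z: go to q0, push XXZ → (q0, aba, XXZ)
  read a, top X: go to q1, push ε → (q1, ba, XZ)
  read b, top X: go to q0, push AX → (q0, a, AXZ)
  read a, top A: go to q1, push B → (q1, ε, BXZ)
All input consumed in state q1 with stack BXZ.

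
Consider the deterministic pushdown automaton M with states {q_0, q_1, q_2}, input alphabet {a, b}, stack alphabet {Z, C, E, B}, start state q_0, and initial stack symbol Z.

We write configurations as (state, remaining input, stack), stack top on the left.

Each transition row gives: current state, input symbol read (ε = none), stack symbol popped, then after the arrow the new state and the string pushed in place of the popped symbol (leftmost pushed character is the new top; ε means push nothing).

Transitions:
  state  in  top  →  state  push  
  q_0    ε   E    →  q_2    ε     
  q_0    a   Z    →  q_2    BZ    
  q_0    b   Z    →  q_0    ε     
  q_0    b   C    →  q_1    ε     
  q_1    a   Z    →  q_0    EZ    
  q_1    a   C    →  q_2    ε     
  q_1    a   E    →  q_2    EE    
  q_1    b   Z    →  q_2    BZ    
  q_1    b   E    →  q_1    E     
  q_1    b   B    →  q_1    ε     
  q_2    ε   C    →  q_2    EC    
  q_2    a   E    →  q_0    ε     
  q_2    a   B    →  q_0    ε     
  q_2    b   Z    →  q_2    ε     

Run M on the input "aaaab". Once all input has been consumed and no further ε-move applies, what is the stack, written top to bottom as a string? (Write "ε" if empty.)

(q_0, aaaab, Z)
  read a, top Z: go to q_2, push BZ → (q_2, aaab, BZ)
  read a, top B: go to q_0, push ε → (q_0, aab, Z)
  read a, top Z: go to q_2, push BZ → (q_2, ab, BZ)
  read a, top B: go to q_0, push ε → (q_0, b, Z)
  read b, top Z: go to q_0, push ε → (q_0, ε, ε)
All input consumed in state q_0 with stack ε.

ε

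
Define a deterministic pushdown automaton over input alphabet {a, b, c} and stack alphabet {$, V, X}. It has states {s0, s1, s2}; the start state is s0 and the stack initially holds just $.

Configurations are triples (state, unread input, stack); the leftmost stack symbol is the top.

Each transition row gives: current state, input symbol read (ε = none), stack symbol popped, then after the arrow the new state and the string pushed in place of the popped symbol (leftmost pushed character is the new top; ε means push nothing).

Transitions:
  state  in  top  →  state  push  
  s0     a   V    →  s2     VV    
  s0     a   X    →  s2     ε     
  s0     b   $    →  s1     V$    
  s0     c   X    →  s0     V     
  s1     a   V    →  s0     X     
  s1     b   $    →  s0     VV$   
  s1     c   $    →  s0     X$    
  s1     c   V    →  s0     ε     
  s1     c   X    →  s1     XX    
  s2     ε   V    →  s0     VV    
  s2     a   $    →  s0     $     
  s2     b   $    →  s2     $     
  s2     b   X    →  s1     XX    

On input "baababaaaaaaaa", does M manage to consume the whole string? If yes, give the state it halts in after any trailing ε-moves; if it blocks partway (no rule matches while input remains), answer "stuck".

stuck

(s0, baababaaaaaaaa, $)
  read b, top $: go to s1, push V$ → (s1, aababaaaaaaaa, V$)
  read a, top V: go to s0, push X → (s0, ababaaaaaaaa, X$)
  read a, top X: go to s2, push ε → (s2, babaaaaaaaa, $)
  read b, top $: go to s2, push $ → (s2, abaaaaaaaa, $)
  read a, top $: go to s0, push $ → (s0, baaaaaaaa, $)
  read b, top $: go to s1, push V$ → (s1, aaaaaaaa, V$)
  read a, top V: go to s0, push X → (s0, aaaaaaa, X$)
  read a, top X: go to s2, push ε → (s2, aaaaaa, $)
  read a, top $: go to s0, push $ → (s0, aaaaa, $)
No transition for (s0, a, top $); M blocks with input aaaaa remaining.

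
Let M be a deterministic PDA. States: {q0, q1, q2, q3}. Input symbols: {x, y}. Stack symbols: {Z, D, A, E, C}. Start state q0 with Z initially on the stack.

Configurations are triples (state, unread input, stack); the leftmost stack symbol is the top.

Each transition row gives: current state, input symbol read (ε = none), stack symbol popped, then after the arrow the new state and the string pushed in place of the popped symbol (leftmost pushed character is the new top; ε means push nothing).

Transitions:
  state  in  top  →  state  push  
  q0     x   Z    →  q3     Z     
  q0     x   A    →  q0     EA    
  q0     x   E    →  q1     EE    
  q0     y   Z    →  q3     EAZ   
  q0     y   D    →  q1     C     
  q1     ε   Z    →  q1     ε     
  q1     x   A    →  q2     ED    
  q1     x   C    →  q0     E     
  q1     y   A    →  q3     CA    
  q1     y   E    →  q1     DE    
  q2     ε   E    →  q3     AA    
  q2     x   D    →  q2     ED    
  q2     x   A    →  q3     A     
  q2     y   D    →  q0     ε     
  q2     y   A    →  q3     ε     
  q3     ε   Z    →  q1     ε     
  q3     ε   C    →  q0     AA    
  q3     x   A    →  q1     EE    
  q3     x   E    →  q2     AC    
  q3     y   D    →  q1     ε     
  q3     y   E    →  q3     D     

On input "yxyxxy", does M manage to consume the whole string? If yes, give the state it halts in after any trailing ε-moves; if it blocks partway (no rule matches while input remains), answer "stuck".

(q0, yxyxxy, Z) ⊢ (q3, xyxxy, EAZ) ⊢ (q2, yxxy, ACAZ) ⊢ (q3, xxy, CAZ) ⊢ (q0, xxy, AAAZ) ⊢ (q0, xy, EAAAZ) ⊢ (q1, y, EEAAAZ) ⊢ (q1, ε, DEEAAAZ)
All input consumed; M is in state q1.

q1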